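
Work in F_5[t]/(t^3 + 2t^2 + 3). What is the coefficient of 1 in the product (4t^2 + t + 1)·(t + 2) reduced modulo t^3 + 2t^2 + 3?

Multiply in F_5[t]: (4t^2 + t + 1)·(t + 2) = 4t^3 + 4t^2 + 3t + 2.
Reduce using t^3 ≡ 3t^2 + 2 (mod t^3 + 2t^2 + 3).
Reduced: t^2 + 3t.

0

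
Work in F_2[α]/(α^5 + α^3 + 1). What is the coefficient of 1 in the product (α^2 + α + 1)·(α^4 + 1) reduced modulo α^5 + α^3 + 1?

0

Multiply in F_2[α]: (α^2 + α + 1)·(α^4 + 1) = α^6 + α^5 + α^4 + α^2 + α + 1.
Reduce using α^5 ≡ α^3 + 1 (mod α^5 + α^3 + 1).
Reduced: α^3 + α^2.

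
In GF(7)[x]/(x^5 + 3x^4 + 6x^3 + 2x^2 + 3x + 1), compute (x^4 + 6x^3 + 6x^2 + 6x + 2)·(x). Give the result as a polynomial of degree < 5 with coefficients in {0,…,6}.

3x^4 + 4x^2 + 6x + 6

Multiply in GF(7)[x]: (x^4 + 6x^3 + 6x^2 + 6x + 2)·(x) = x^5 + 6x^4 + 6x^3 + 6x^2 + 2x.
Reduce using x^5 ≡ 4x^4 + x^3 + 5x^2 + 4x + 6 (mod x^5 + 3x^4 + 6x^3 + 2x^2 + 3x + 1).
Reduced: 3x^4 + 4x^2 + 6x + 6.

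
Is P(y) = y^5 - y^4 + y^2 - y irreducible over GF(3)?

No

Check for roots in GF(3): P(0) = 0 → root; P(1) = 0 → root; P(2) = 0 → root.
P(0) = 0, so (y) divides P(y); P is reducible.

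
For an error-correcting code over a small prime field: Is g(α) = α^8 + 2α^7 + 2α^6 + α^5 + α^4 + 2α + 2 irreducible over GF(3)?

Yes

Check for roots in GF(3): g(0) = 2; g(1) = 2; g(2) = 1.
No roots, so no linear factors.
Monic irreducibles of degree 2 over GF(3): α^2 + 1, α^2 + α + 2, α^2 + 2α + 2.
None of them divide g (all give nonzero remainder).
Degree-3 irreducible divisors: test the 8 monic irreducibles of degree 3 over GF(3).
None of them divide g (all give nonzero remainder).
Degree-4 irreducible divisors: test the 18 monic irreducibles of degree 4 over GF(3).
None of them divide g (all give nonzero remainder).
No irreducible factor of degree ≤ 4 exists, so g is irreducible over GF(3).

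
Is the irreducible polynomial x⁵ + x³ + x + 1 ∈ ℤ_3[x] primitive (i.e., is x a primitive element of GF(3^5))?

Yes

Write f(x) = x⁵ + x³ + x + 1.
|GF(3^5)^×| = 3^5 − 1 = 242. Prime factorization: 242 = 2·11^2.
f is primitive ⇔ x has order 242 in GF(3)[x]/(f), i.e. x^(242/q) ≠ 1 for each prime q | 242.
x^(121) mod f = 2.
x^(22) mod f = x⁴ + x² + 2.
None equal 1, so x has full order 242; f is primitive.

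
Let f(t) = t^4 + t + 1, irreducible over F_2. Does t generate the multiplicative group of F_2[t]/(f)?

|GF(2^4)^×| = 2^4 − 1 = 15. Prime factorization: 15 = 3·5.
f is primitive ⇔ t has order 15 in GF(2)[t]/(f), i.e. t^(15/q) ≠ 1 for each prime q | 15.
t^(5) mod f = t^2 + t.
t^(3) mod f = t^3.
None equal 1, so t has full order 15; f is primitive.

Yes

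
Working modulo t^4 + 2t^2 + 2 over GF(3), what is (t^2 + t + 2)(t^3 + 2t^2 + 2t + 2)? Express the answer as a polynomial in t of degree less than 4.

Multiply in GF(3)[t]: (t^2 + t + 2)·(t^3 + 2t^2 + 2t + 2) = t^5 + 2t^2 + 1.
Reduce using t^4 ≡ t^2 + 1 (mod t^4 + 2t^2 + 2).
Reduced: t^3 + 2t^2 + t + 1.

t^3 + 2t^2 + t + 1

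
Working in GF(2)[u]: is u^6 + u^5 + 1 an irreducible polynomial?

Yes

Write P(u) = u^6 + u^5 + 1.
Check for roots in GF(2): P(0) = 1; P(1) = 1.
No roots, so no linear factors.
Monic irreducibles of degree 2 over GF(2): u^2 + u + 1.
None of them divide P (all give nonzero remainder).
Monic irreducibles of degree 3 over GF(2): u^3 + u + 1, u^3 + u^2 + 1.
None of them divide P (all give nonzero remainder).
No irreducible factor of degree ≤ 3 exists, so P is irreducible over GF(2).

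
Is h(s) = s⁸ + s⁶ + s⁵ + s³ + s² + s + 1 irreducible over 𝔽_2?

Check for roots in 𝔽_2: h(0) = 1; h(1) = 1.
No roots, so no linear factors.
Monic irreducibles of degree 2 over GF(2): s² + s + 1.
s² + s + 1 divides h: h(s) = (s² + s + 1)·(s⁶ + s⁵ + s⁴ + s³ + 1).

No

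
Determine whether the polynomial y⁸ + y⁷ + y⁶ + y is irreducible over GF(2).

No

Write P(y) = y⁸ + y⁷ + y⁶ + y.
Check for roots in GF(2): P(0) = 0 → root; P(1) = 0 → root.
P(0) = 0, so (y) divides P(y); P is reducible.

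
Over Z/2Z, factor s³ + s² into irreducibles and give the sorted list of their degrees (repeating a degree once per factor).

1, 1, 1

Write f(s) = s³ + s².
Roots in Z/2Z: f(0) = 0 → root; f(1) = 0 → root.
Linear factors from roots: (s), (s + 1).
Complete factorization: f(s) = (s + 1)·(s)^2.
Factor degrees with multiplicity: 1 + 1 + 1 = 3.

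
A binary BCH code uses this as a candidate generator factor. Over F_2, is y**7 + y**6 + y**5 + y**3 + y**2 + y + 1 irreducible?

Write P(y) = y**7 + y**6 + y**5 + y**3 + y**2 + y + 1.
Check for roots in F_2: P(0) = 1; P(1) = 1.
No roots, so no linear factors.
Monic irreducibles of degree 2 over GF(2): y**2 + y + 1.
None of them divide P (all give nonzero remainder).
Monic irreducibles of degree 3 over GF(2): y**3 + y + 1, y**3 + y**2 + 1.
None of them divide P (all give nonzero remainder).
No irreducible factor of degree ≤ 3 exists, so P is irreducible over GF(2).

Yes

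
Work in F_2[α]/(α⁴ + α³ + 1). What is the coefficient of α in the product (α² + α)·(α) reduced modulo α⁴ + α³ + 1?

0

Multiply in F_2[α]: (α² + α)·(α) = α³ + α².
Reduced: α³ + α².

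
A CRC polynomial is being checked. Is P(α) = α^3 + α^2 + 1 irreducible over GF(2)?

Yes

Check for roots in GF(2): P(0) = 1; P(1) = 1.
No roots. A degree-3 polynomial over a field with no linear factor is irreducible.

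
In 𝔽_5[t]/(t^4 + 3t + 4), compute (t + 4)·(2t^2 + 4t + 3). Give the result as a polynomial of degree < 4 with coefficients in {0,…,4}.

2t^3 + 2t^2 + 4t + 2

Multiply in 𝔽_5[t]: (t + 4)·(2t^2 + 4t + 3) = 2t^3 + 2t^2 + 4t + 2.
Reduced: 2t^3 + 2t^2 + 4t + 2.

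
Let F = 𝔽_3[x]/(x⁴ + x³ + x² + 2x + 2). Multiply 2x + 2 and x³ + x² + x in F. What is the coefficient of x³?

2

Multiply in 𝔽_3[x]: (2x + 2)·(x³ + x² + x) = 2x⁴ + x³ + x² + 2x.
Reduce using x⁴ ≡ 2x³ + 2x² + x + 1 (mod x⁴ + x³ + x² + 2x + 2).
Reduced: 2x³ + 2x² + x + 2.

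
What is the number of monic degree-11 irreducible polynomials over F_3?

16104

The number of monic irreducibles of degree 11 over GF(3) is (1/11)·Σ_{d∣11} μ(11/d) 3^d.
Divisors of 11: 1, 11; μ(11/d) for each: -1, 1.
Σ = − 3^1 + 3^11 = 177144.
N = 177144/11 = 16104.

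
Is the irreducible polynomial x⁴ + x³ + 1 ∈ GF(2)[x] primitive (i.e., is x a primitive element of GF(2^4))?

Yes

Write f(x) = x⁴ + x³ + 1.
|GF(2^4)^×| = 2^4 − 1 = 15. Prime factorization: 15 = 3·5.
f is primitive ⇔ x has order 15 in GF(2)[x]/(f), i.e. x^(15/q) ≠ 1 for each prime q | 15.
x^(5) mod f = x³ + x + 1.
x^(3) mod f = x³.
None equal 1, so x has full order 15; f is primitive.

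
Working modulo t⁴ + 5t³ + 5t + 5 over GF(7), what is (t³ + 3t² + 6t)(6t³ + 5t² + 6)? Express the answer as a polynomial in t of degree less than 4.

3t^3 + 2t^2 + 5t + 4

Multiply in GF(7)[t]: (t³ + 3t² + 6t)·(6t³ + 5t² + 6) = 6t⁶ + 2t⁵ + 2t⁴ + t³ + 4t² + t.
Reduce using t⁴ ≡ 2t³ + 2t + 2 (mod t⁴ + 5t³ + 5t + 5).
Reduced: 3t³ + 2t² + 5t + 4.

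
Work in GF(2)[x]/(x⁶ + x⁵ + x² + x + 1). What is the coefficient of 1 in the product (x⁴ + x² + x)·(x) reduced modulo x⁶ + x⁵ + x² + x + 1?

Multiply in GF(2)[x]: (x⁴ + x² + x)·(x) = x⁵ + x³ + x².
Reduced: x⁵ + x³ + x².

0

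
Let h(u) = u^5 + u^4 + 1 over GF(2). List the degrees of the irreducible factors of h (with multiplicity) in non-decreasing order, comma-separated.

2, 3

Roots in GF(2): h(0) = 1; h(1) = 1.
Complete factorization: h(u) = (u^2 + u + 1)·(u^3 + u + 1).
Factor degrees with multiplicity: 2 + 3 = 5.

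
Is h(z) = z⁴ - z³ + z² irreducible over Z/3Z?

No

Check for roots in Z/3Z: h(0) = 0 → root; h(1) = 1; h(2) = 0 → root.
h(0) = 0, so (z) divides h(z); h is reducible.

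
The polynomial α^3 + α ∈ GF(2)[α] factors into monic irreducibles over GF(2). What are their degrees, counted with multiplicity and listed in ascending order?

1, 1, 1

Write f(α) = α^3 + α.
Roots in GF(2): f(0) = 0 → root; f(1) = 0 → root.
Linear factors from roots: (α), (α + 1).
Complete factorization: f(α) = (α)·(α + 1)^2.
Factor degrees with multiplicity: 1 + 1 + 1 = 3.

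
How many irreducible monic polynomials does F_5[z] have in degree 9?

The number of monic irreducibles of degree 9 over GF(5) is (1/9)·Σ_{d∣9} μ(9/d) 5^d.
Divisors of 9: 1, 3, 9; μ(9/d) for each: 0, -1, 1.
Σ = − 5^3 + 5^9 = 1953000.
N = 1953000/9 = 217000.

217000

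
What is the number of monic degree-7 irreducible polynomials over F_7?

117648

The number of monic irreducibles of degree 7 over GF(7) is (1/7)·Σ_{d∣7} μ(7/d) 7^d.
Divisors of 7: 1, 7; μ(7/d) for each: -1, 1.
Σ = − 7^1 + 7^7 = 823536.
N = 823536/7 = 117648.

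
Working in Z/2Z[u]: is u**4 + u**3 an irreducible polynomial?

No

Write f(u) = u**4 + u**3.
Check for roots in Z/2Z: f(0) = 0 → root; f(1) = 0 → root.
f(0) = 0, so (u) divides f(u); f is reducible.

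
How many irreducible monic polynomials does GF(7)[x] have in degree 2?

21

x^(7^2) − x is the product of all monic irreducibles of degree dividing 2; Möbius inversion gives N = (1/2) Σ μ(2/d)·7^d.
Divisors of 2: 1, 2; μ(2/d) for each: -1, 1.
Σ = − 7^1 + 7^2 = 42.
N = 42/2 = 21.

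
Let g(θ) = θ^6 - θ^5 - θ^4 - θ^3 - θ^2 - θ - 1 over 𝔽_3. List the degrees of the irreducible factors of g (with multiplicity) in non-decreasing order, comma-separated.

6

Roots in 𝔽_3: g(0) = 2; g(1) = 1; g(2) = 1.
Complete factorization: g(θ) = (θ^6 - θ^5 - θ^4 - θ^3 - θ^2 - θ - 1).
Factor degrees with multiplicity: 6 = 6.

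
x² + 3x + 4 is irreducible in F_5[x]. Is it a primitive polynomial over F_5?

No

Write f(x) = x² + 3x + 4.
|GF(5^2)^×| = 5^2 − 1 = 24. Prime factorization: 24 = 2^3·3.
f is primitive ⇔ x has order 24 in GF(5)[x]/(f), i.e. x^(24/q) ≠ 1 for each prime q | 24.
x^(12) mod f = 1
x^(8) mod f = 3x + 4.
Since x^(12) = 1, the order of x divides 12 < 24; not primitive.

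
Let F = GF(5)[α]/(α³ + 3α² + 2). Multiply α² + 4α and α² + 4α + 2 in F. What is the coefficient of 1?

Multiply in GF(5)[α]: (α² + 4α)·(α² + 4α + 2) = α⁴ + 3α³ + 3α² + 3α.
Reduce using α³ ≡ 2α² + 3 (mod α³ + 3α² + 2).
Reduced: 3α² + α.

0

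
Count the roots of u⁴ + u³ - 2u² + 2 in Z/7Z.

1

Write P(u) = u⁴ + u³ - 2u² + 2.
Evaluate at each of the 7 elements of Z/7Z:
P(0) = 2; P(1) = 2; P(2) = 4; P(3) = 1; P(4) = 3; P(5) = 2; P(6) = 0 → root.
Roots: {6}.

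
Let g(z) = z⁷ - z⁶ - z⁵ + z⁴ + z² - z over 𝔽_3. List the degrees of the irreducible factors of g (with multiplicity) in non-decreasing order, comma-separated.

1, 1, 2, 3

Roots in 𝔽_3: g(0) = 0 → root; g(1) = 0 → root; g(2) = 2.
Linear factors from roots: (z), (z - 1).
Complete factorization: g(z) = (z)·(z - 1)·(z² - z - 1)·(z³ + z² + z - 1).
Factor degrees with multiplicity: 1 + 1 + 2 + 3 = 7.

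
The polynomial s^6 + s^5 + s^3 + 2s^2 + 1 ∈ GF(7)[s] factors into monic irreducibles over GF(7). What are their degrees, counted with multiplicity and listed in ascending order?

Write g(s) = s^6 + s^5 + s^3 + 2s^2 + 1.
Complete factorization: g(s) = (s^6 + s^5 + s^3 + 2s^2 + 1).
Factor degrees with multiplicity: 6 = 6.

6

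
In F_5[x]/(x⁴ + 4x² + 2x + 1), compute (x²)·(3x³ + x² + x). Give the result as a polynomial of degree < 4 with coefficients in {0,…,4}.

4x^3 + 4

Multiply in F_5[x]: (x²)·(3x³ + x² + x) = 3x⁵ + x⁴ + x³.
Reduce using x⁴ ≡ x² + 3x + 4 (mod x⁴ + 4x² + 2x + 1).
Reduced: 4x³ + 4.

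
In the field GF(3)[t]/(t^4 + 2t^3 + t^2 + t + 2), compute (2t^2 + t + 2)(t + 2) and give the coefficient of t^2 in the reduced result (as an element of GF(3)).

2

Multiply in GF(3)[t]: (2t^2 + t + 2)·(t + 2) = 2t^3 + 2t^2 + t + 1.
Reduced: 2t^3 + 2t^2 + t + 1.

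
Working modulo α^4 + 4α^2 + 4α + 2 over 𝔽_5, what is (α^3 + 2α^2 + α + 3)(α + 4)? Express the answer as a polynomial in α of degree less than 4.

α^3 + 3α

Multiply in 𝔽_5[α]: (α^3 + 2α^2 + α + 3)·(α + 4) = α^4 + α^3 + 4α^2 + 2α + 2.
Reduce using α^4 ≡ α^2 + α + 3 (mod α^4 + 4α^2 + 4α + 2).
Reduced: α^3 + 3α.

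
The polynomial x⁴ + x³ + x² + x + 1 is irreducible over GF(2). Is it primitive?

No

Write f(x) = x⁴ + x³ + x² + x + 1.
|GF(2^4)^×| = 2^4 − 1 = 15. Prime factorization: 15 = 3·5.
f is primitive ⇔ x has order 15 in GF(2)[x]/(f), i.e. x^(15/q) ≠ 1 for each prime q | 15.
x^(5) mod f = 1
x^(3) mod f = x³.
Since x^(5) = 1, the order of x divides 5 < 15; not primitive.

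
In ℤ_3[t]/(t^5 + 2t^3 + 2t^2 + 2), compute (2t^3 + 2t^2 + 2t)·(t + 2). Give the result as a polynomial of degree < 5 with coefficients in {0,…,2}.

2t^4 + t

Multiply in ℤ_3[t]: (2t^3 + 2t^2 + 2t)·(t + 2) = 2t^4 + t.
Reduced: 2t^4 + t.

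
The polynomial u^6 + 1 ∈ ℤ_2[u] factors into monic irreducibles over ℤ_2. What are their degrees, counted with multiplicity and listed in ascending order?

1, 1, 2, 2

Write h(u) = u^6 + 1.
Roots in ℤ_2: h(0) = 1; h(1) = 0 → root.
Linear factors from roots: (u + 1).
Complete factorization: h(u) = (u + 1)^2·(u^2 + u + 1)^2.
Factor degrees with multiplicity: 1 + 1 + 2 + 2 = 6.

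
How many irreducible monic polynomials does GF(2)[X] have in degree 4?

3

Gauss's count: N_{2}(4) = (1/4) Σ_{d|4} μ(4/d)·2^d.
Divisors of 4: 1, 2, 4; μ(4/d) for each: 0, -1, 1.
Σ = − 2^2 + 2^4 = 12.
N = 12/4 = 3.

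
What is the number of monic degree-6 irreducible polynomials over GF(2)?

x^(2^6) − x is the product of all monic irreducibles of degree dividing 6; Möbius inversion gives N = (1/6) Σ μ(6/d)·2^d.
Divisors of 6: 1, 2, 3, 6; μ(6/d) for each: 1, -1, -1, 1.
Σ = 2^1 − 2^2 − 2^3 + 2^6 = 54.
N = 54/6 = 9.

9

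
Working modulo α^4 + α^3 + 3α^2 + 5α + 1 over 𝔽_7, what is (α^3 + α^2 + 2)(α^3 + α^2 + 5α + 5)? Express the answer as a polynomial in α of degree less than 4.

2α^3 + 2α^2 + 6α + 1

Multiply in 𝔽_7[α]: (α^3 + α^2 + 2)·(α^3 + α^2 + 5α + 5) = α^6 + 2α^5 + 6α^4 + 5α^3 + 3α + 3.
Reduce using α^4 ≡ 6α^3 + 4α^2 + 2α + 6 (mod α^4 + α^3 + 3α^2 + 5α + 1).
Reduced: 2α^3 + 2α^2 + 6α + 1.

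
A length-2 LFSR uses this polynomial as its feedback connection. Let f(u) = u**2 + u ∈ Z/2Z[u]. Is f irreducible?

No

Check for roots in Z/2Z: f(0) = 0 → root; f(1) = 0 → root.
f(0) = 0, so (u) divides f(u); f is reducible.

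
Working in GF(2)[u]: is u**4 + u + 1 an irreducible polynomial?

Yes

Write h(u) = u**4 + u + 1.
Check for roots in GF(2): h(0) = 1; h(1) = 1.
No roots, so no linear factors.
Monic irreducibles of degree 2 over GF(2): u**2 + u + 1.
None of them divide h (all give nonzero remainder).
No irreducible factor of degree ≤ 2 exists, so h is irreducible over GF(2).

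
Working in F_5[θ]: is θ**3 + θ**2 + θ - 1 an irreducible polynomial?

Write m(θ) = θ**3 + θ**2 + θ - 1.
Check for roots in F_5: m(0) = 4; m(1) = 2; m(2) = 3; m(3) = 3; m(4) = 3.
No roots. A degree-3 polynomial over a field with no linear factor is irreducible.

Yes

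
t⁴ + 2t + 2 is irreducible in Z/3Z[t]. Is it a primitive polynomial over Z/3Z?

Write f(t) = t⁴ + 2t + 2.
|GF(3^4)^×| = 3^4 − 1 = 80. Prime factorization: 80 = 2^4·5.
f is primitive ⇔ t has order 80 in GF(3)[t]/(f), i.e. t^(80/q) ≠ 1 for each prime q | 80.
t^(40) mod f = 2.
t^(16) mod f = t³ + 2t + 2.
None equal 1, so t has full order 80; f is primitive.

Yes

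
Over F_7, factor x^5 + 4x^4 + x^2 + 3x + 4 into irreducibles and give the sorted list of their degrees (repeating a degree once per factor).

5

Write f(x) = x^5 + 4x^4 + x^2 + 3x + 4.
Complete factorization: f(x) = (x^5 + 4x^4 + x^2 + 3x + 4).
Factor degrees with multiplicity: 5 = 5.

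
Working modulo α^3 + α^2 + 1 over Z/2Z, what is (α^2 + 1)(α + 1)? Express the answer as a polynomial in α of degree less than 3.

α

Multiply in Z/2Z[α]: (α^2 + 1)·(α + 1) = α^3 + α^2 + α + 1.
Reduce using α^3 ≡ α^2 + 1 (mod α^3 + α^2 + 1).
Reduced: α.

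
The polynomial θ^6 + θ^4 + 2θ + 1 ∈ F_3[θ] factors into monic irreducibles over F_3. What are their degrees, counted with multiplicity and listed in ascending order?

Write f(θ) = θ^6 + θ^4 + 2θ + 1.
Roots in F_3: f(0) = 1; f(1) = 2; f(2) = 1.
Complete factorization: f(θ) = (θ^3 + θ^2 + 2θ + 1)·(θ^3 + 2θ^2 + 1).
Factor degrees with multiplicity: 3 + 3 = 6.

3, 3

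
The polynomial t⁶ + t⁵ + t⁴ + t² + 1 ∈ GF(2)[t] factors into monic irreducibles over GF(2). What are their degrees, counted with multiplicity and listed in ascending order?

Write f(t) = t⁶ + t⁵ + t⁴ + t² + 1.
Roots in GF(2): f(0) = 1; f(1) = 1.
Complete factorization: f(t) = (t⁶ + t⁵ + t⁴ + t² + 1).
Factor degrees with multiplicity: 6 = 6.

6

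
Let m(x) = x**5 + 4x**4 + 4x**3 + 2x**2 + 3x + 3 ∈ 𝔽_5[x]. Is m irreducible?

Check for roots in 𝔽_5: m(0) = 3; m(1) = 2; m(2) = 0 → root; m(3) = 0 → root; m(4) = 1.
m(2) = 0, so (x − 2) divides m(x); m is reducible.

No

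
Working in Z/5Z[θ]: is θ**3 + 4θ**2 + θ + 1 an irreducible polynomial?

Yes

Write f(θ) = θ**3 + 4θ**2 + θ + 1.
Check for roots in Z/5Z: f(0) = 1; f(1) = 2; f(2) = 2; f(3) = 2; f(4) = 3.
No roots. A degree-3 polynomial over a field with no linear factor is irreducible.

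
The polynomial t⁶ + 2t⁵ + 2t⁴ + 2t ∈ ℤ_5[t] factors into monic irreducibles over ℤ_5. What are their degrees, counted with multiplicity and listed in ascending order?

1, 2, 3

Write h(t) = t⁶ + 2t⁵ + 2t⁴ + 2t.
Roots in ℤ_5: h(0) = 0 → root; h(1) = 2; h(2) = 4; h(3) = 3; h(4) = 4.
Linear factors from roots: (t).
Complete factorization: h(t) = (t)·(t² + 2)·(t³ + 2t² + 1).
Factor degrees with multiplicity: 1 + 2 + 3 = 6.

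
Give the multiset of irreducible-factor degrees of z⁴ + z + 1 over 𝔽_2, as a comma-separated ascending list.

4

Write g(z) = z⁴ + z + 1.
Roots in 𝔽_2: g(0) = 1; g(1) = 1.
Complete factorization: g(z) = (z⁴ + z + 1).
Factor degrees with multiplicity: 4 = 4.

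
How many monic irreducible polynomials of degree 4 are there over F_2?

3

The number of monic irreducibles of degree 4 over GF(2) is (1/4)·Σ_{d∣4} μ(4/d) 2^d.
Divisors of 4: 1, 2, 4; μ(4/d) for each: 0, -1, 1.
Σ = − 2^2 + 2^4 = 12.
N = 12/4 = 3.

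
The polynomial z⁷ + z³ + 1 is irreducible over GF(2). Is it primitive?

Write f(z) = z⁷ + z³ + 1.
|GF(2^7)^×| = 2^7 − 1 = 127. Prime factorization: 127 = 127.
f is primitive ⇔ z has order 127 in GF(2)[z]/(f), i.e. z^(127/q) ≠ 1 for each prime q | 127.
z^(1) mod f = z.
None equal 1, so z has full order 127; f is primitive.

Yes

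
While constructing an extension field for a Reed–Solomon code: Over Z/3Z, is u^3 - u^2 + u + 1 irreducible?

Yes

Write h(u) = u^3 - u^2 + u + 1.
Check for roots in Z/3Z: h(0) = 1; h(1) = 2; h(2) = 1.
No roots. A degree-3 polynomial over a field with no linear factor is irreducible.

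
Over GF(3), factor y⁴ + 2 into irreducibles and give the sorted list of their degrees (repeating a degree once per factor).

1, 1, 2

Write g(y) = y⁴ + 2.
Roots in GF(3): g(0) = 2; g(1) = 0 → root; g(2) = 0 → root.
Linear factors from roots: (y + 2), (y + 1).
Complete factorization: g(y) = (y + 1)·(y + 2)·(y² + 1).
Factor degrees with multiplicity: 1 + 1 + 2 = 4.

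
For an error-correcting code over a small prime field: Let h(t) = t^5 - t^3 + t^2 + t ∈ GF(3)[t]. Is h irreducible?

No

Check for roots in GF(3): h(0) = 0 → root; h(1) = 2; h(2) = 0 → root.
h(0) = 0, so (t) divides h(t); h is reducible.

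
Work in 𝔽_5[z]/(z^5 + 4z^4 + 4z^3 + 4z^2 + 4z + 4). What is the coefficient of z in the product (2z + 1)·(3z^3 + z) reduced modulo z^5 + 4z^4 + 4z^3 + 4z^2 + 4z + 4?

1

Multiply in 𝔽_5[z]: (2z + 1)·(3z^3 + z) = z^4 + 3z^3 + 2z^2 + z.
Reduced: z^4 + 3z^3 + 2z^2 + z.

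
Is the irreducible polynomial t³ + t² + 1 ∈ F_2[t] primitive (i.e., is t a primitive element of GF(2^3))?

Yes

Write f(t) = t³ + t² + 1.
|GF(2^3)^×| = 2^3 − 1 = 7. Prime factorization: 7 = 7.
f is primitive ⇔ t has order 7 in GF(2)[t]/(f), i.e. t^(7/q) ≠ 1 for each prime q | 7.
t^(1) mod f = t.
None equal 1, so t has full order 7; f is primitive.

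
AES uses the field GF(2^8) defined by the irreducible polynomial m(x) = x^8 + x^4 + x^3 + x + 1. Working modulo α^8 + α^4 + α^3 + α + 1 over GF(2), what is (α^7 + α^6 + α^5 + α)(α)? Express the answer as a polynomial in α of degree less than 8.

Multiply in GF(2)[α]: (α^7 + α^6 + α^5 + α)·(α) = α^8 + α^7 + α^6 + α^2.
Reduce using α^8 ≡ α^4 + α^3 + α + 1 (mod α^8 + α^4 + α^3 + α + 1).
Reduced: α^7 + α^6 + α^4 + α^3 + α^2 + α + 1.

α^7 + α^6 + α^4 + α^3 + α^2 + α + 1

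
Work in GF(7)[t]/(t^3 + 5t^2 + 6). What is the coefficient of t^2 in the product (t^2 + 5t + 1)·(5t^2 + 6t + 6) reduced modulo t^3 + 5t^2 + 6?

4

Multiply in GF(7)[t]: (t^2 + 5t + 1)·(5t^2 + 6t + 6) = 5t^4 + 3t^3 + 6t^2 + t + 6.
Reduce using t^3 ≡ 2t^2 + 1 (mod t^3 + 5t^2 + 6).
Reduced: 4t^2 + 6t + 5.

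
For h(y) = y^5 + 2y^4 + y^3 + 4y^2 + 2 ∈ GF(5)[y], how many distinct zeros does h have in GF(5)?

Evaluate at each of the 5 elements of GF(5):
h(0) = 2; h(1) = 0 → root; h(2) = 0 → root; h(3) = 0 → root; h(4) = 1.
Roots: {1, 2, 3}.

3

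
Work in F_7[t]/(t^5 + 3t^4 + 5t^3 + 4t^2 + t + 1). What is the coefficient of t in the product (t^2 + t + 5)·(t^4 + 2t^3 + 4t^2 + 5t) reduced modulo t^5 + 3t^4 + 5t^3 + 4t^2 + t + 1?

Multiply in F_7[t]: (t^2 + t + 5)·(t^4 + 2t^3 + 4t^2 + 5t) = t^6 + 3t^5 + 4t^4 + 5t^3 + 4t^2 + 4t.
Reduce using t^5 ≡ 4t^4 + 2t^3 + 3t^2 + 6t + 6 (mod t^5 + 3t^4 + 5t^3 + 4t^2 + t + 1).
Reduced: 6t^4 + t^3 + 3t^2 + 3t.

3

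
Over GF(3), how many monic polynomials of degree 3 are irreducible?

Gauss's count: N_{3}(3) = (1/3) Σ_{d|3} μ(3/d)·3^d.
Divisors of 3: 1, 3; μ(3/d) for each: -1, 1.
Σ = − 3^1 + 3^3 = 24.
N = 24/3 = 8.

8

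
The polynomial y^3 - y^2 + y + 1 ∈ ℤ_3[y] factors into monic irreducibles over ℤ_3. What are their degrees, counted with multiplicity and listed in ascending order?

3

Write f(y) = y^3 - y^2 + y + 1.
Roots in ℤ_3: f(0) = 1; f(1) = 2; f(2) = 1.
Complete factorization: f(y) = (y^3 - y^2 + y + 1).
Factor degrees with multiplicity: 3 = 3.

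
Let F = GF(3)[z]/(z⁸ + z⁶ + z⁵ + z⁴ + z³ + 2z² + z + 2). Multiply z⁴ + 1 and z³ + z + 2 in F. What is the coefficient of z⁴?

2

Multiply in GF(3)[z]: (z⁴ + 1)·(z³ + z + 2) = z⁷ + z⁵ + 2z⁴ + z³ + z + 2.
Reduced: z⁷ + z⁵ + 2z⁴ + z³ + z + 2.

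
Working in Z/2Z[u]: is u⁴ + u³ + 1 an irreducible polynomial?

Yes

Write m(u) = u⁴ + u³ + 1.
Check for roots in Z/2Z: m(0) = 1; m(1) = 1.
No roots, so no linear factors.
Monic irreducibles of degree 2 over GF(2): u² + u + 1.
None of them divide m (all give nonzero remainder).
No irreducible factor of degree ≤ 2 exists, so m is irreducible over GF(2).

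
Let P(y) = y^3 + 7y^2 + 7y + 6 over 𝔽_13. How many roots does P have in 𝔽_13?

3

Evaluate at each of the 13 elements of 𝔽_13:
P(0) = 6; P(1) = 8; P(2) = 4; P(3) = 0 → root; P(4) = 2; P(5) = 3; P(6) = 9; P(7) = 0 → root; P(8) = 8; P(9) = 0 → root; P(10) = 8; P(11) = 12; P(12) = 5.
Roots: {3, 7, 9}.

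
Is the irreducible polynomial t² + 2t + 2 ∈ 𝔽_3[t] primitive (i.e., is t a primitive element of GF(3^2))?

Write f(t) = t² + 2t + 2.
|GF(3^2)^×| = 3^2 − 1 = 8. Prime factorization: 8 = 2^3.
f is primitive ⇔ t has order 8 in GF(3)[t]/(f), i.e. t^(8/q) ≠ 1 for each prime q | 8.
t^(4) mod f = 2.
None equal 1, so t has full order 8; f is primitive.

Yes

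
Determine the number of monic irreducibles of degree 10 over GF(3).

5880

Gauss's count: N_{3}(10) = (1/10) Σ_{d|10} μ(10/d)·3^d.
Divisors of 10: 1, 2, 5, 10; μ(10/d) for each: 1, -1, -1, 1.
Σ = 3^1 − 3^2 − 3^5 + 3^10 = 58800.
N = 58800/10 = 5880.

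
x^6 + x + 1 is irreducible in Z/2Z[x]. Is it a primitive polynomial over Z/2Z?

Write f(x) = x^6 + x + 1.
|GF(2^6)^×| = 2^6 − 1 = 63. Prime factorization: 63 = 3^2·7.
f is primitive ⇔ x has order 63 in GF(2)[x]/(f), i.e. x^(63/q) ≠ 1 for each prime q | 63.
x^(21) mod f = x^5 + x^4 + x^3 + x + 1.
x^(9) mod f = x^4 + x^3.
None equal 1, so x has full order 63; f is primitive.

Yes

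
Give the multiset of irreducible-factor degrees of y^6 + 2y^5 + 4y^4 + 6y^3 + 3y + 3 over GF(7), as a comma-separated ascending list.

Write f(y) = y^6 + 2y^5 + 4y^4 + 6y^3 + 3y + 3.
Linear factors from roots: (y + 3).
Complete factorization: f(y) = (y + 3)·(y^2 + 6y + 4)·(y^3 + 3y + 2).
Factor degrees with multiplicity: 1 + 2 + 3 = 6.

1, 2, 3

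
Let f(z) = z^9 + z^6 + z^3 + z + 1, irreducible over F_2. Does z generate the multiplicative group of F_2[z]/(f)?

|GF(2^9)^×| = 2^9 − 1 = 511. Prime factorization: 511 = 7·73.
f is primitive ⇔ z has order 511 in GF(2)[z]/(f), i.e. z^(511/q) ≠ 1 for each prime q | 511.
z^(73) mod f = 1
z^(7) mod f = z^7.
Since z^(73) = 1, the order of z divides 73 < 511; not primitive.

No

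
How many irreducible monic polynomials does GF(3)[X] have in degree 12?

44220

x^(3^12) − x is the product of all monic irreducibles of degree dividing 12; Möbius inversion gives N = (1/12) Σ μ(12/d)·3^d.
Divisors of 12: 1, 2, 3, 4, 6, 12; μ(12/d) for each: 0, 1, 0, -1, -1, 1.
Σ = 3^2 − 3^4 − 3^6 + 3^12 = 530640.
N = 530640/12 = 44220.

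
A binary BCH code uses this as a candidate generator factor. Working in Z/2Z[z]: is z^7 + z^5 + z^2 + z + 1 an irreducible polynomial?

Write f(z) = z^7 + z^5 + z^2 + z + 1.
Check for roots in Z/2Z: f(0) = 1; f(1) = 1.
No roots, so no linear factors.
Monic irreducibles of degree 2 over GF(2): z^2 + z + 1.
None of them divide f (all give nonzero remainder).
Monic irreducibles of degree 3 over GF(2): z^3 + z + 1, z^3 + z^2 + 1.
None of them divide f (all give nonzero remainder).
No irreducible factor of degree ≤ 3 exists, so f is irreducible over GF(2).

Yes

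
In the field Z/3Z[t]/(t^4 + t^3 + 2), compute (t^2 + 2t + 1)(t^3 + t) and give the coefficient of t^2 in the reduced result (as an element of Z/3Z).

Multiply in Z/3Z[t]: (t^2 + 2t + 1)·(t^3 + t) = t^5 + 2t^4 + 2t^3 + 2t^2 + t.
Reduce using t^4 ≡ 2t^3 + 1 (mod t^4 + t^3 + 2).
Reduced: t^3 + 2t^2 + 2t + 1.

2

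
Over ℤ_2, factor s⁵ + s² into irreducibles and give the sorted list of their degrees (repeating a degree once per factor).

Write f(s) = s⁵ + s².
Roots in ℤ_2: f(0) = 0 → root; f(1) = 0 → root.
Linear factors from roots: (s), (s + 1).
Complete factorization: f(s) = (s + 1)·(s)^2·(s² + s + 1).
Factor degrees with multiplicity: 1 + 1 + 1 + 2 = 5.

1, 1, 1, 2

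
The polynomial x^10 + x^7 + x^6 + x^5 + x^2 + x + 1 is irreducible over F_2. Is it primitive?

Yes

Write f(x) = x^10 + x^7 + x^6 + x^5 + x^2 + x + 1.
|GF(2^10)^×| = 2^10 − 1 = 1023. Prime factorization: 1023 = 3·11·31.
f is primitive ⇔ x has order 1023 in GF(2)[x]/(f), i.e. x^(1023/q) ≠ 1 for each prime q | 1023.
x^(341) mod f = x^8 + x^4 + x^3 + x^2.
x^(93) mod f = x^9 + x^8 + x^7 + x^6 + x^5 + x^4 + x^3 + 1.
x^(33) mod f = x^9 + x^8 + x^6 + x^5 + x^4 + x^3 + x^2 + 1.
None equal 1, so x has full order 1023; f is primitive.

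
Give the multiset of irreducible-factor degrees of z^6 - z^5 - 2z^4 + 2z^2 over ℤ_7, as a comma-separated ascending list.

Write f(z) = z^6 - z^5 - 2z^4 + 2z^2.
Linear factors from roots: (z), (z - 1).
Complete factorization: f(z) = (z - 1)·(z)^2·(z^3 - 2z - 2).
Factor degrees with multiplicity: 1 + 1 + 1 + 3 = 6.

1, 1, 1, 3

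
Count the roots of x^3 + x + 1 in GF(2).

Write g(x) = x^3 + x + 1.
Evaluate at each of the 2 elements of GF(2):
g(0) = 1; g(1) = 1.
No element is a root.

0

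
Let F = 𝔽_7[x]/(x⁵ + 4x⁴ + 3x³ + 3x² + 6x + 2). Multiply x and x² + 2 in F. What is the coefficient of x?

Multiply in 𝔽_7[x]: (x)·(x² + 2) = x³ + 2x.
Reduced: x³ + 2x.

2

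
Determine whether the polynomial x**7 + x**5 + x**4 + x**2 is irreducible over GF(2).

Write h(x) = x**7 + x**5 + x**4 + x**2.
Check for roots in GF(2): h(0) = 0 → root; h(1) = 0 → root.
h(0) = 0, so (x) divides h(x); h is reducible.

No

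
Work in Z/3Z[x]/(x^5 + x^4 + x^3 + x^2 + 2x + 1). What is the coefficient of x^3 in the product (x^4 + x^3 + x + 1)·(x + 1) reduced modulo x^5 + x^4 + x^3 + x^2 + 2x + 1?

0

Multiply in Z/3Z[x]: (x^4 + x^3 + x + 1)·(x + 1) = x^5 + 2x^4 + x^3 + x^2 + 2x + 1.
Reduce using x^5 ≡ 2x^4 + 2x^3 + 2x^2 + x + 2 (mod x^5 + x^4 + x^3 + x^2 + 2x + 1).
Reduced: x^4.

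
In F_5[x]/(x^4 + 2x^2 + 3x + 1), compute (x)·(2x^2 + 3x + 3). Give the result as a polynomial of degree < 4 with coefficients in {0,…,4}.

Multiply in F_5[x]: (x)·(2x^2 + 3x + 3) = 2x^3 + 3x^2 + 3x.
Reduced: 2x^3 + 3x^2 + 3x.

2x^3 + 3x^2 + 3x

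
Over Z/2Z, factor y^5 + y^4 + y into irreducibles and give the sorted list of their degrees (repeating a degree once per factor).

Write g(y) = y^5 + y^4 + y.
Roots in Z/2Z: g(0) = 0 → root; g(1) = 1.
Linear factors from roots: (y).
Complete factorization: g(y) = (y)·(y^4 + y^3 + 1).
Factor degrees with multiplicity: 1 + 4 = 5.

1, 4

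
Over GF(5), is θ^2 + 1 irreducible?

No

Write g(θ) = θ^2 + 1.
Check for roots in GF(5): g(0) = 1; g(1) = 2; g(2) = 0 → root; g(3) = 0 → root; g(4) = 2.
g(2) = 0, so (θ − 2) divides g(θ); g is reducible.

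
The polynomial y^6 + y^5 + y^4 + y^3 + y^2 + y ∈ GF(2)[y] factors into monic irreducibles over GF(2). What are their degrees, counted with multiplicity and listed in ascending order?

1, 1, 2, 2

Write f(y) = y^6 + y^5 + y^4 + y^3 + y^2 + y.
Roots in GF(2): f(0) = 0 → root; f(1) = 0 → root.
Linear factors from roots: (y), (y + 1).
Complete factorization: f(y) = (y)·(y + 1)·(y^2 + y + 1)^2.
Factor degrees with multiplicity: 1 + 1 + 2 + 2 = 6.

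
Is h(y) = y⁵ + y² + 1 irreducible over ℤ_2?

Yes

Check for roots in ℤ_2: h(0) = 1; h(1) = 1.
No roots, so no linear factors.
Monic irreducibles of degree 2 over GF(2): y² + y + 1.
None of them divide h (all give nonzero remainder).
No irreducible factor of degree ≤ 2 exists, so h is irreducible over GF(2).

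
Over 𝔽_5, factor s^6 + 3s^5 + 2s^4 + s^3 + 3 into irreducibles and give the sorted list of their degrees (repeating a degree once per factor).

Write h(s) = s^6 + 3s^5 + 2s^4 + s^3 + 3.
Roots in 𝔽_5: h(0) = 3; h(1) = 0 → root; h(2) = 3; h(3) = 0 → root; h(4) = 2.
Linear factors from roots: (s + 4), (s + 2).
Complete factorization: h(s) = (s + 2)·(s + 4)·(s^2 + 3s + 3)·(s^2 + 4s + 2).
Factor degrees with multiplicity: 1 + 1 + 2 + 2 = 6.

1, 1, 2, 2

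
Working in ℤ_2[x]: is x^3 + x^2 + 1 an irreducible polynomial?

Yes

Write f(x) = x^3 + x^2 + 1.
Check for roots in ℤ_2: f(0) = 1; f(1) = 1.
No roots. A degree-3 polynomial over a field with no linear factor is irreducible.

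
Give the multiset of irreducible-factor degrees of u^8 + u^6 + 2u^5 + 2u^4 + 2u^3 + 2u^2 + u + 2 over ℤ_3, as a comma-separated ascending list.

1, 1, 3, 3

Write g(u) = u^8 + u^6 + 2u^5 + 2u^4 + 2u^3 + 2u^2 + u + 2.
Roots in ℤ_3: g(0) = 2; g(1) = 1; g(2) = 0 → root.
Linear factors from roots: (u + 1).
Complete factorization: g(u) = (u + 1)^2·(u^3 + 2u + 2)·(u^3 + u^2 + 2u + 1).
Factor degrees with multiplicity: 1 + 1 + 3 + 3 = 8.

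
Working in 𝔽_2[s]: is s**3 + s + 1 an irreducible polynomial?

Yes

Write h(s) = s**3 + s + 1.
Check for roots in 𝔽_2: h(0) = 1; h(1) = 1.
No roots. A degree-3 polynomial over a field with no linear factor is irreducible.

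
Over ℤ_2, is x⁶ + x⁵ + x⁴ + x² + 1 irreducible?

Write P(x) = x⁶ + x⁵ + x⁴ + x² + 1.
Check for roots in ℤ_2: P(0) = 1; P(1) = 1.
No roots, so no linear factors.
Monic irreducibles of degree 2 over GF(2): x² + x + 1.
None of them divide P (all give nonzero remainder).
Monic irreducibles of degree 3 over GF(2): x³ + x + 1, x³ + x² + 1.
None of them divide P (all give nonzero remainder).
No irreducible factor of degree ≤ 3 exists, so P is irreducible over GF(2).

Yes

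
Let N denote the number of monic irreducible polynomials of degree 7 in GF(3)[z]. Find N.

The number of monic irreducibles of degree 7 over GF(3) is (1/7)·Σ_{d∣7} μ(7/d) 3^d.
Divisors of 7: 1, 7; μ(7/d) for each: -1, 1.
Σ = − 3^1 + 3^7 = 2184.
N = 2184/7 = 312.

312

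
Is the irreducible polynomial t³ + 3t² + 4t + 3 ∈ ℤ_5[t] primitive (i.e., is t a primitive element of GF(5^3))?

Yes

Write f(t) = t³ + 3t² + 4t + 3.
|GF(5^3)^×| = 5^3 − 1 = 124. Prime factorization: 124 = 2^2·31.
f is primitive ⇔ t has order 124 in GF(5)[t]/(f), i.e. t^(124/q) ≠ 1 for each prime q | 124.
t^(62) mod f = 4.
t^(4) mod f = 4t + 4.
None equal 1, so t has full order 124; f is primitive.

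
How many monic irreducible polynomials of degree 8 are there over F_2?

Gauss's count: N_{2}(8) = (1/8) Σ_{d|8} μ(8/d)·2^d.
Divisors of 8: 1, 2, 4, 8; μ(8/d) for each: 0, 0, -1, 1.
Σ = − 2^4 + 2^8 = 240.
N = 240/8 = 30.

30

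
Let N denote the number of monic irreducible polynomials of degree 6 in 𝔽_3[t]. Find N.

116

The number of monic irreducibles of degree 6 over GF(3) is (1/6)·Σ_{d∣6} μ(6/d) 3^d.
Divisors of 6: 1, 2, 3, 6; μ(6/d) for each: 1, -1, -1, 1.
Σ = 3^1 − 3^2 − 3^3 + 3^6 = 696.
N = 696/6 = 116.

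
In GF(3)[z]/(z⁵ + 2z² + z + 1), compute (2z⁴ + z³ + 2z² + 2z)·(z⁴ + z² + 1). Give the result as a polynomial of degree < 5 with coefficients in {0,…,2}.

Multiply in GF(3)[z]: (2z⁴ + z³ + 2z² + 2z)·(z⁴ + z² + 1) = 2z⁸ + z⁷ + z⁶ + z⁴ + 2z² + 2z.
Reduce using z⁵ ≡ z² + 2z + 2 (mod z⁵ + 2z² + z + 1).
Reduced: z³ + 2z² + 2z + 1.

z^3 + 2z^2 + 2z + 1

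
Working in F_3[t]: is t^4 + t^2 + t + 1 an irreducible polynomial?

Yes

Write P(t) = t^4 + t^2 + t + 1.
Check for roots in F_3: P(0) = 1; P(1) = 1; P(2) = 2.
No roots, so no linear factors.
Monic irreducibles of degree 2 over GF(3): t^2 + 1, t^2 + t + 2, t^2 + 2t + 2.
None of them divide P (all give nonzero remainder).
No irreducible factor of degree ≤ 2 exists, so P is irreducible over GF(3).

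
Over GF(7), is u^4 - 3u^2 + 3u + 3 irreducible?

Yes

Write g(u) = u^4 - 3u^2 + 3u + 3.
Check for roots in GF(7): g(0) = 3; g(1) = 4; g(2) = 6; g(3) = 3; g(4) = 6; g(5) = 1; g(6) = 5.
No roots, so no linear factors.
Degree-2 irreducible divisors: test the 21 monic irreducibles of degree 2 over GF(7).
None of them divide g (all give nonzero remainder).
No irreducible factor of degree ≤ 2 exists, so g is irreducible over GF(7).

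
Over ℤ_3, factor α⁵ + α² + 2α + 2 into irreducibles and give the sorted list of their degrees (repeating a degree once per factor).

Write f(α) = α⁵ + α² + 2α + 2.
Roots in ℤ_3: f(0) = 2; f(1) = 0 → root; f(2) = 0 → root.
Linear factors from roots: (α + 2), (α + 1).
Complete factorization: f(α) = (α + 1)·(α + 2)^2·(α² + α + 2).
Factor degrees with multiplicity: 1 + 1 + 1 + 2 = 5.

1, 1, 1, 2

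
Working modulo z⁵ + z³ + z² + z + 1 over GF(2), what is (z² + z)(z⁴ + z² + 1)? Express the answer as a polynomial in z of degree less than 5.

Multiply in GF(2)[z]: (z² + z)·(z⁴ + z² + 1) = z⁶ + z⁵ + z⁴ + z³ + z² + z.
Reduce using z⁵ ≡ z³ + z² + z + 1 (mod z⁵ + z³ + z² + z + 1).
Reduced: z³ + z² + z + 1.

z^3 + z^2 + z + 1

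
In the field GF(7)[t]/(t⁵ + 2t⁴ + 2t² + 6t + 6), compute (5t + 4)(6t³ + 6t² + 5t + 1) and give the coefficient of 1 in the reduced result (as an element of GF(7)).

4

Multiply in GF(7)[t]: (5t + 4)·(6t³ + 6t² + 5t + 1) = 2t⁴ + 5t³ + 4t + 4.
Reduced: 2t⁴ + 5t³ + 4t + 4.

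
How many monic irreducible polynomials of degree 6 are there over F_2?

9

The number of monic irreducibles of degree 6 over GF(2) is (1/6)·Σ_{d∣6} μ(6/d) 2^d.
Divisors of 6: 1, 2, 3, 6; μ(6/d) for each: 1, -1, -1, 1.
Σ = 2^1 − 2^2 − 2^3 + 2^6 = 54.
N = 54/6 = 9.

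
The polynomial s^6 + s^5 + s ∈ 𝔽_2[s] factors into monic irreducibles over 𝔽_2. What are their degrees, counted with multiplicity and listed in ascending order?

1, 2, 3

Write g(s) = s^6 + s^5 + s.
Roots in 𝔽_2: g(0) = 0 → root; g(1) = 1.
Linear factors from roots: (s).
Complete factorization: g(s) = (s)·(s^2 + s + 1)·(s^3 + s + 1).
Factor degrees with multiplicity: 1 + 2 + 3 = 6.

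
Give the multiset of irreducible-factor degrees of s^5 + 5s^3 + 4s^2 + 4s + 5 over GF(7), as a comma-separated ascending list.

5

Write h(s) = s^5 + 5s^3 + 4s^2 + 4s + 5.
Complete factorization: h(s) = (s^5 + 5s^3 + 4s^2 + 4s + 5).
Factor degrees with multiplicity: 5 = 5.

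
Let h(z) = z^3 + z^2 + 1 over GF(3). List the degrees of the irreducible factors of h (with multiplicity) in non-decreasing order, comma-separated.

Roots in GF(3): h(0) = 1; h(1) = 0 → root; h(2) = 1.
Linear factors from roots: (z - 1).
Complete factorization: h(z) = (z - 1)·(z^2 - z - 1).
Factor degrees with multiplicity: 1 + 2 = 3.

1, 2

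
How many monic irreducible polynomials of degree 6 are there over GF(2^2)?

x^(4^6) − x is the product of all monic irreducibles of degree dividing 6; Möbius inversion gives N = (1/6) Σ μ(6/d)·4^d.
Divisors of 6: 1, 2, 3, 6; μ(6/d) for each: 1, -1, -1, 1.
Σ = 4^1 − 4^2 − 4^3 + 4^6 = 4020.
N = 4020/6 = 670.

670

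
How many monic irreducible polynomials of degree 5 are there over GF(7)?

3360

x^(7^5) − x is the product of all monic irreducibles of degree dividing 5; Möbius inversion gives N = (1/5) Σ μ(5/d)·7^d.
Divisors of 5: 1, 5; μ(5/d) for each: -1, 1.
Σ = − 7^1 + 7^5 = 16800.
N = 16800/5 = 3360.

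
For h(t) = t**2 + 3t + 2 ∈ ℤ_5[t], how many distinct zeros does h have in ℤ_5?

2

Evaluate at each of the 5 elements of ℤ_5:
h(0) = 2; h(1) = 1; h(2) = 2; h(3) = 0 → root; h(4) = 0 → root.
Roots: {3, 4}.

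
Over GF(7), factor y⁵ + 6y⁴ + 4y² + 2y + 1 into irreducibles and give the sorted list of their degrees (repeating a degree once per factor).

Write g(y) = y⁵ + 6y⁴ + 4y² + 2y + 1.
Linear factors from roots: (y + 6), (y + 2).
Complete factorization: g(y) = (y + 6)·(y + 2)^2·(y² + 3y + 5).
Factor degrees with multiplicity: 1 + 1 + 1 + 2 = 5.

1, 1, 1, 2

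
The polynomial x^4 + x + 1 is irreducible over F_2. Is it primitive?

Write f(x) = x^4 + x + 1.
|GF(2^4)^×| = 2^4 − 1 = 15. Prime factorization: 15 = 3·5.
f is primitive ⇔ x has order 15 in GF(2)[x]/(f), i.e. x^(15/q) ≠ 1 for each prime q | 15.
x^(5) mod f = x^2 + x.
x^(3) mod f = x^3.
None equal 1, so x has full order 15; f is primitive.

Yes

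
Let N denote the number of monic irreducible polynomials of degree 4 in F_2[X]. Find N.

3

The number of monic irreducibles of degree 4 over GF(2) is (1/4)·Σ_{d∣4} μ(4/d) 2^d.
Divisors of 4: 1, 2, 4; μ(4/d) for each: 0, -1, 1.
Σ = − 2^2 + 2^4 = 12.
N = 12/4 = 3.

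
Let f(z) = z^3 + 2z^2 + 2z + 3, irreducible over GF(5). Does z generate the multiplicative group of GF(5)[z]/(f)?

Yes

|GF(5^3)^×| = 5^3 − 1 = 124. Prime factorization: 124 = 2^2·31.
f is primitive ⇔ z has order 124 in GF(5)[z]/(f), i.e. z^(124/q) ≠ 1 for each prime q | 124.
z^(62) mod f = 4.
z^(4) mod f = 2z^2 + z + 1.
None equal 1, so z has full order 124; f is primitive.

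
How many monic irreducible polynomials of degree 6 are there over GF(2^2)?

670

The number of monic irreducibles of degree 6 over GF(4) is (1/6)·Σ_{d∣6} μ(6/d) 4^d.
Divisors of 6: 1, 2, 3, 6; μ(6/d) for each: 1, -1, -1, 1.
Σ = 4^1 − 4^2 − 4^3 + 4^6 = 4020.
N = 4020/6 = 670.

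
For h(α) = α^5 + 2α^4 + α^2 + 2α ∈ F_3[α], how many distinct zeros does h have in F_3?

3

Evaluate at each of the 3 elements of F_3:
h(0) = 0 → root; h(1) = 0 → root; h(2) = 0 → root.
Roots: {0, 1, 2}.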